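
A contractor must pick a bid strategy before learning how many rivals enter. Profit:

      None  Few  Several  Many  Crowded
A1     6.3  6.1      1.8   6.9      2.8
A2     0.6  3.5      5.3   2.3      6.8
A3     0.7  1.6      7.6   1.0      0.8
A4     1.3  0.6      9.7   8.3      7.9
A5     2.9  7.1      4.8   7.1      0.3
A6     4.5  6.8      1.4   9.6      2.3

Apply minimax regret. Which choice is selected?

Column bests: None=6.3, Few=7.1, Several=9.7, Many=9.6, Crowded=7.9.
A1 regrets: 0.0, 1.0, 7.9, 2.7, 5.1 → max 7.9
A2 regrets: 5.7, 3.6, 4.4, 7.3, 1.1 → max 7.3
A3 regrets: 5.6, 5.5, 2.1, 8.6, 7.1 → max 8.6
A4 regrets: 5.0, 6.5, 0.0, 1.3, 0.0 → max 6.5
A5 regrets: 3.4, 0.0, 4.9, 2.5, 7.6 → max 7.6
A6 regrets: 1.8, 0.3, 8.3, 0.0, 5.6 → max 8.3
Smallest max regret = 6.5 → A4.

A4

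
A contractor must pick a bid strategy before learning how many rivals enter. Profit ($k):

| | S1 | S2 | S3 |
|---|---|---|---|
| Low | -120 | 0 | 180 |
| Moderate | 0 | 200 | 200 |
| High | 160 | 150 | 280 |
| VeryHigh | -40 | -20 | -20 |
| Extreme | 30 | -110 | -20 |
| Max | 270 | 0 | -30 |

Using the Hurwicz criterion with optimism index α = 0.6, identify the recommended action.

High

Low: 0.6·180 + 0.4·(-120) = 60
Moderate: 0.6·200 + 0.4·0 = 120
High: 0.6·280 + 0.4·150 = 228
VeryHigh: 0.6·(-20) + 0.4·(-40) = -28
Extreme: 0.6·30 + 0.4·(-110) = -26
Max: 0.6·270 + 0.4·(-30) = 150
Highest Hurwicz score = 228 → High.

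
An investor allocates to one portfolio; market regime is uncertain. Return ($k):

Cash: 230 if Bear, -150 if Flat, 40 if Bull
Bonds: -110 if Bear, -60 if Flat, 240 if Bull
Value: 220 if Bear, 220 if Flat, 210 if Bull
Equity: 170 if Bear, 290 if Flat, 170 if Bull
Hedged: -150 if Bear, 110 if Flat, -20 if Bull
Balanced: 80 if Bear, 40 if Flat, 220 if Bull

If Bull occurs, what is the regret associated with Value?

Best payoff under Bull is 240.
Regret = 240 − 210 = 30.

30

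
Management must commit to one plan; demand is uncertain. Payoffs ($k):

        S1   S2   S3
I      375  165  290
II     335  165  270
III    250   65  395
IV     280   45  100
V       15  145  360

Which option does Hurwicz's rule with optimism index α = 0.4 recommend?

I: 0.4·375 + 0.6·165 = 249
II: 0.4·335 + 0.6·165 = 233
III: 0.4·395 + 0.6·65 = 197
IV: 0.4·280 + 0.6·45 = 139
V: 0.4·360 + 0.6·15 = 153
Highest Hurwicz score = 249 → I.

I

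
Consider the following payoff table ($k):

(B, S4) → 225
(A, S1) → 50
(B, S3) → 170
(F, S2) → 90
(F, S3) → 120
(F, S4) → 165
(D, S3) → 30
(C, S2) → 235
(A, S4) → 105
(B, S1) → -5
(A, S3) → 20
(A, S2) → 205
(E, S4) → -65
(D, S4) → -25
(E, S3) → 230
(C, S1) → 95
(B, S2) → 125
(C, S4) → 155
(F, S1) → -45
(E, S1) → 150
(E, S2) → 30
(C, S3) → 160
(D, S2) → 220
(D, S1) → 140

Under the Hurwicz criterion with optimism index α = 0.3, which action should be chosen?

A: 0.3·205 + 0.7·20 = 75.5
B: 0.3·225 + 0.7·(-5) = 64
C: 0.3·235 + 0.7·95 = 137
D: 0.3·220 + 0.7·(-25) = 48.5
E: 0.3·230 + 0.7·(-65) = 23.5
F: 0.3·165 + 0.7·(-45) = 18
Highest Hurwicz score = 137 → C.

C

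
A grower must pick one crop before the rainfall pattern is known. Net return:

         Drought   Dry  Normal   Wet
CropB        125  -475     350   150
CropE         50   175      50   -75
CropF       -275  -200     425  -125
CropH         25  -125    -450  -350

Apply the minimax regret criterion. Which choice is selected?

Column bests: Drought=125, Dry=175, Normal=425, Wet=150.
CropB regrets: 0, 650, 75, 0 → max 650
CropE regrets: 75, 0, 375, 225 → max 375
CropF regrets: 400, 375, 0, 275 → max 400
CropH regrets: 100, 300, 875, 500 → max 875
Smallest max regret = 375 → CropE.

CropE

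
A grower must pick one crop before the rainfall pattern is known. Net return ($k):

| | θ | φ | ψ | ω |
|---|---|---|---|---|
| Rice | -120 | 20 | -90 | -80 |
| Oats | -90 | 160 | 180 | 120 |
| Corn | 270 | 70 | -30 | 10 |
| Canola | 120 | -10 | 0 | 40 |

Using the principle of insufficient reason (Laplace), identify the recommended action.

Row averages: Rice=-67.5, Oats=92.5, Corn=80, Canola=37.5
Highest average = 92.5 → Oats.

Oats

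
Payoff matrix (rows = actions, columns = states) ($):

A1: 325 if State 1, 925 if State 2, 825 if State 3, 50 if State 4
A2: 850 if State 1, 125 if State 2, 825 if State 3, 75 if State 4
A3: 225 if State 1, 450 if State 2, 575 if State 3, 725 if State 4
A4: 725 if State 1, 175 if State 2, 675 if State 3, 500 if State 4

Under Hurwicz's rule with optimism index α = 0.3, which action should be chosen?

A1: 0.3·925 + 0.7·50 = 312.5
A2: 0.3·850 + 0.7·75 = 307.5
A3: 0.3·725 + 0.7·225 = 375
A4: 0.3·725 + 0.7·175 = 340
Highest Hurwicz score = 375 → A3.

A3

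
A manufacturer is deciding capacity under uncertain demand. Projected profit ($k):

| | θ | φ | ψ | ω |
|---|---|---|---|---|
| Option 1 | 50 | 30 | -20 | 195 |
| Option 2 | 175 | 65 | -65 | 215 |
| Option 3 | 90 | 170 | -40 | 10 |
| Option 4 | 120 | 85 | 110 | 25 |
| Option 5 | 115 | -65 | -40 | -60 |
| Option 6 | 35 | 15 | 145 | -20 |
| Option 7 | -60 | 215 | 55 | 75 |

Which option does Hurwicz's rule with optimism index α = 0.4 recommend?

Option 1

Option 1: 0.4·195 + 0.6·(-20) = 66
Option 2: 0.4·215 + 0.6·(-65) = 47
Option 3: 0.4·170 + 0.6·(-40) = 44
Option 4: 0.4·120 + 0.6·25 = 63
Option 5: 0.4·115 + 0.6·(-65) = 7
Option 6: 0.4·145 + 0.6·(-20) = 46
Option 7: 0.4·215 + 0.6·(-60) = 50
Highest Hurwicz score = 66 → Option 1.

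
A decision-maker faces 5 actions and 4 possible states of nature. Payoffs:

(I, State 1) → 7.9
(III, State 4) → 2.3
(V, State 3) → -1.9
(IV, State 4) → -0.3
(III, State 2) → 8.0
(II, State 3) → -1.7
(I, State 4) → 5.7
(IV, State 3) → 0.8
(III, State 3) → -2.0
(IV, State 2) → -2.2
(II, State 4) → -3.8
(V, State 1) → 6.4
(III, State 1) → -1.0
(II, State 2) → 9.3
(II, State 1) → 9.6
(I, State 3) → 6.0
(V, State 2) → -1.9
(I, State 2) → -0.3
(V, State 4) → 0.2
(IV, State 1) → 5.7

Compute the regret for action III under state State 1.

Best payoff under State 1 is 9.6.
Regret = 9.6 − (-1.0) = 10.6.

10.6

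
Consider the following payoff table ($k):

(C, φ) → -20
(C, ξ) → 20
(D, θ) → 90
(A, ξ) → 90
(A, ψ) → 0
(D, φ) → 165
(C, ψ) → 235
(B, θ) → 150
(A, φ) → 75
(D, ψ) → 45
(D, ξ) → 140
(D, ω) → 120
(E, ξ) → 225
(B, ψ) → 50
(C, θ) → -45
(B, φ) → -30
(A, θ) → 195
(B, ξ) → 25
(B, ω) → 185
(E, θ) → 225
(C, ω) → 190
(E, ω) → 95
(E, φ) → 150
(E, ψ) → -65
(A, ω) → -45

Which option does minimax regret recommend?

D

Column bests: θ=225, φ=165, ψ=235, ω=190, ξ=225.
A regrets: 30, 90, 235, 235, 135 → max 235
B regrets: 75, 195, 185, 5, 200 → max 200
C regrets: 270, 185, 0, 0, 205 → max 270
D regrets: 135, 0, 190, 70, 85 → max 190
E regrets: 0, 15, 300, 95, 0 → max 300
Smallest max regret = 190 → D.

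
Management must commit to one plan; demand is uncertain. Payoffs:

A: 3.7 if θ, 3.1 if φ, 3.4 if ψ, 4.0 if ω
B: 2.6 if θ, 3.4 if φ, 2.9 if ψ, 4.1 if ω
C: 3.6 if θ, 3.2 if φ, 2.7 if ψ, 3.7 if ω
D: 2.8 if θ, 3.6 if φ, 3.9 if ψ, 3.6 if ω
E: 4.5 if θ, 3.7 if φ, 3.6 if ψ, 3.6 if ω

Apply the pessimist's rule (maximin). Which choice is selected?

Row minima: A=3.1, B=2.6, C=2.7, D=2.8, E=3.6
Best worst-case = 3.6 → E.

E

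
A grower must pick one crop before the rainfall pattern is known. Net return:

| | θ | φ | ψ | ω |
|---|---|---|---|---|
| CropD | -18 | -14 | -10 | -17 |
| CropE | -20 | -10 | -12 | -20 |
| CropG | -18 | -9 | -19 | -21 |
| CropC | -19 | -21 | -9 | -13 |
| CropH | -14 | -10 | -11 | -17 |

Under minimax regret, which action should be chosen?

Column bests: θ=-14, φ=-9, ψ=-9, ω=-13.
CropD regrets: 4, 5, 1, 4 → max 5
CropE regrets: 6, 1, 3, 7 → max 7
CropG regrets: 4, 0, 10, 8 → max 10
CropC regrets: 5, 12, 0, 0 → max 12
CropH regrets: 0, 1, 2, 4 → max 4
Smallest max regret = 4 → CropH.

CropH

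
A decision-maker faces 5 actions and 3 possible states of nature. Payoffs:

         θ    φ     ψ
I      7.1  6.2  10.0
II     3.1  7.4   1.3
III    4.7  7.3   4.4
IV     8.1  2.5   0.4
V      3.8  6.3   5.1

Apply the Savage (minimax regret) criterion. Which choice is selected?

Column bests: θ=8.1, φ=7.4, ψ=10.0.
I regrets: 1.0, 1.2, 0.0 → max 1.2
II regrets: 5.0, 0.0, 8.7 → max 8.7
III regrets: 3.4, 0.1, 5.6 → max 5.6
IV regrets: 0.0, 4.9, 9.6 → max 9.6
V regrets: 4.3, 1.1, 4.9 → max 4.9
Smallest max regret = 1.2 → I.

I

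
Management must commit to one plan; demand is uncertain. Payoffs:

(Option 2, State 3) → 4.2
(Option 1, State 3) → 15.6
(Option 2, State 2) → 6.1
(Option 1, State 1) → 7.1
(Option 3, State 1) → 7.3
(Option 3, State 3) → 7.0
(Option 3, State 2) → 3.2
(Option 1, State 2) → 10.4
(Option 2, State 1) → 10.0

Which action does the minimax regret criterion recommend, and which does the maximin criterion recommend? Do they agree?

Column bests: State 1=10.0, State 2=10.4, State 3=15.6.
Option 1 regrets: 2.9, 0.0, 0.0 → max 2.9
Option 2 regrets: 0.0, 4.3, 11.4 → max 11.4
Option 3 regrets: 2.7, 7.2, 8.6 → max 8.6
Smallest max regret = 2.9 → Option 1.
Row minima: Option 1=7.1, Option 2=4.2, Option 3=3.2
Best worst-case = 7.1 → Option 1.

minimax regret → Option 1; maximin → Option 1 (agree)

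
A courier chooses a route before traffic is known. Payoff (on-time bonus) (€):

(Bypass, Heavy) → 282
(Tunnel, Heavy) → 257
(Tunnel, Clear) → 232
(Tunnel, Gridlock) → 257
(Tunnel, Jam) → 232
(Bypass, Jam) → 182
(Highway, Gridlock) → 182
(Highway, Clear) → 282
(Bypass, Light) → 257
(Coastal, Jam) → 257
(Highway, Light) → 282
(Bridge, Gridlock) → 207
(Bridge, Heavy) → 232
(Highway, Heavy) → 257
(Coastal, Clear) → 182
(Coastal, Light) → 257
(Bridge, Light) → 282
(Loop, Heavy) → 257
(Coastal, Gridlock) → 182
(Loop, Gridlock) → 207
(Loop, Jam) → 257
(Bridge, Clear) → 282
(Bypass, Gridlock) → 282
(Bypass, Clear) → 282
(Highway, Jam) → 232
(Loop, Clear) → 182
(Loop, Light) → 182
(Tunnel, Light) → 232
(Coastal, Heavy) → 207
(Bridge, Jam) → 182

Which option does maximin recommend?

Tunnel

Row minima: Highway=182, Bridge=182, Coastal=182, Loop=182, Tunnel=232, Bypass=182
Best worst-case = 232 → Tunnel.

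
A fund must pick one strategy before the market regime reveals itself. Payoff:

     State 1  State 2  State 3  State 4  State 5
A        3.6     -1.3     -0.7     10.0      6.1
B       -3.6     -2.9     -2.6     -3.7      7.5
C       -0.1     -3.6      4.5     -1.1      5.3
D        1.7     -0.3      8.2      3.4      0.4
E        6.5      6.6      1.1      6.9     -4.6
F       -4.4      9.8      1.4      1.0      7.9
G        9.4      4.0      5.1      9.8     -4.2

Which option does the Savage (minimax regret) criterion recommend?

Column bests: State 1=9.4, State 2=9.8, State 3=8.2, State 4=10.0, State 5=7.9.
A regrets: 5.8, 11.1, 8.9, 0.0, 1.8 → max 11.1
B regrets: 13.0, 12.7, 10.8, 13.7, 0.4 → max 13.7
C regrets: 9.5, 13.4, 3.7, 11.1, 2.6 → max 13.4
D regrets: 7.7, 10.1, 0.0, 6.6, 7.5 → max 10.1
E regrets: 2.9, 3.2, 7.1, 3.1, 12.5 → max 12.5
F regrets: 13.8, 0.0, 6.8, 9.0, 0.0 → max 13.8
G regrets: 0.0, 5.8, 3.1, 0.2, 12.1 → max 12.1
Smallest max regret = 10.1 → D.

D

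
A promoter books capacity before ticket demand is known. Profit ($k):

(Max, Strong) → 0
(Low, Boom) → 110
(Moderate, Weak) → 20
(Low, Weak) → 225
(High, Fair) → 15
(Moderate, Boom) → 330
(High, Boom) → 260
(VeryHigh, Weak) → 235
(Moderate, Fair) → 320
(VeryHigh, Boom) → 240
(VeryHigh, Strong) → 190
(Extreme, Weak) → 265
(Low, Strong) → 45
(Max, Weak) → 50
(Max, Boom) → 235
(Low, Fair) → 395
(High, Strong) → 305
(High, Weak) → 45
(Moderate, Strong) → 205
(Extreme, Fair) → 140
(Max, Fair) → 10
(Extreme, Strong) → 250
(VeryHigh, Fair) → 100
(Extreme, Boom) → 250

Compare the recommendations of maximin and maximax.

Row minima: Low=45, Moderate=20, High=15, VeryHigh=100, Extreme=140, Max=0
Best worst-case = 140 → Extreme.
Row maxima: Low=395, Moderate=330, High=305, VeryHigh=240, Extreme=265, Max=235
Best best-case = 395 → Low.

maximin → Extreme; maximax → Low (disagree)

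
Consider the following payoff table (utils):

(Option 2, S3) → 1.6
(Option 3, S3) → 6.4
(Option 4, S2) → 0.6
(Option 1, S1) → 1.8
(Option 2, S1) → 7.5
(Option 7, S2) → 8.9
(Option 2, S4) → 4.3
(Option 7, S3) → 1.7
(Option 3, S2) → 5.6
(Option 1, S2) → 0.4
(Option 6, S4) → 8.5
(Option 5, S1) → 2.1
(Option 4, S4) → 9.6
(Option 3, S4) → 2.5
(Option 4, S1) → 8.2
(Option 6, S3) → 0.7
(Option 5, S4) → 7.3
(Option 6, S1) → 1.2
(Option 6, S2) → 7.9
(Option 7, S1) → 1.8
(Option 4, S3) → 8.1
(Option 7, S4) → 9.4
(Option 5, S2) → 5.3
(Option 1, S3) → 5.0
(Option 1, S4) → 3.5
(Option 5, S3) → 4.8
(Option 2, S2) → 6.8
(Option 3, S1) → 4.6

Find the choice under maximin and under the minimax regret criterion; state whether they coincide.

maximin → Option 3; minimax regret → Option 5 (disagree)

Row minima: Option 1=0.4, Option 2=1.6, Option 3=2.5, Option 4=0.6, Option 5=2.1, Option 6=0.7, Option 7=1.7
Best worst-case = 2.5 → Option 3.
Column bests: S1=8.2, S2=8.9, S3=8.1, S4=9.6.
Option 1 regrets: 6.4, 8.5, 3.1, 6.1 → max 8.5
Option 2 regrets: 0.7, 2.1, 6.5, 5.3 → max 6.5
Option 3 regrets: 3.6, 3.3, 1.7, 7.1 → max 7.1
Option 4 regrets: 0.0, 8.3, 0.0, 0.0 → max 8.3
Option 5 regrets: 6.1, 3.6, 3.3, 2.3 → max 6.1
Option 6 regrets: 7.0, 1.0, 7.4, 1.1 → max 7.4
Option 7 regrets: 6.4, 0.0, 6.4, 0.2 → max 6.4
Smallest max regret = 6.1 → Option 5.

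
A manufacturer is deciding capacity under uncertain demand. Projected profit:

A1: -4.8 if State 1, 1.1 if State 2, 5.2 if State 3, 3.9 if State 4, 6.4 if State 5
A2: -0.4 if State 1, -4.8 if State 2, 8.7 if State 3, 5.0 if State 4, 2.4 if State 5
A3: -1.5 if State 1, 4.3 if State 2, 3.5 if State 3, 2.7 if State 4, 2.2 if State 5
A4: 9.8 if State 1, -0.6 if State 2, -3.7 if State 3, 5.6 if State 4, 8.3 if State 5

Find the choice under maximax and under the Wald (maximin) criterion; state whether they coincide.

maximax → A4; maximin → A3 (disagree)

Row maxima: A1=6.4, A2=8.7, A3=4.3, A4=9.8
Best best-case = 9.8 → A4.
Row minima: A1=-4.8, A2=-4.8, A3=-1.5, A4=-3.7
Best worst-case = -1.5 → A3.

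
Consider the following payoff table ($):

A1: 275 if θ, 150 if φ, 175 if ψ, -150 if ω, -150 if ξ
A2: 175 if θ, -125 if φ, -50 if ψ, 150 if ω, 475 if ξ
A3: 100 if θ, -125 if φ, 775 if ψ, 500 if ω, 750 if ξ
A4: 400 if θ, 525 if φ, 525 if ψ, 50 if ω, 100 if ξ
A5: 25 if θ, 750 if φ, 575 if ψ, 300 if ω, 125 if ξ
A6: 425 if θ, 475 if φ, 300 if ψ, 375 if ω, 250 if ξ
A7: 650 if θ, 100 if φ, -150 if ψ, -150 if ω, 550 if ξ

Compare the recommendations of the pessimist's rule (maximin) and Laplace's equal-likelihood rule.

maximin → A6; laplace → A3 (disagree)

Row minima: A1=-150, A2=-125, A3=-125, A4=50, A5=25, A6=250, A7=-150
Best worst-case = 250 → A6.
Row averages: A1=60, A2=125, A3=400, A4=320, A5=355, A6=365, A7=200
Highest average = 400 → A3.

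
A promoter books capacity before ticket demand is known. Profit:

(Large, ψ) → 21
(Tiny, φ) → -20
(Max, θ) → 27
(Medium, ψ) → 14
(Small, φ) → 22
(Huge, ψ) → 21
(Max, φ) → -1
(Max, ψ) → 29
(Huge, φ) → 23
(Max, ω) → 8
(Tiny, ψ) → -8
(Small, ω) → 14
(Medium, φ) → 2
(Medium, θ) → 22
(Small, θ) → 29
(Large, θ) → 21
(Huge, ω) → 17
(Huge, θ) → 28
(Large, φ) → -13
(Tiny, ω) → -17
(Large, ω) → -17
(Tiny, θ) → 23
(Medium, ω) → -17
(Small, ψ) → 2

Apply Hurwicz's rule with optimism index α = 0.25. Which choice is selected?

Huge

Tiny: 0.25·23 + 0.75·(-20) = -9.25
Small: 0.25·29 + 0.75·2 = 8.75
Medium: 0.25·22 + 0.75·(-17) = -7.25
Large: 0.25·21 + 0.75·(-17) = -7.5
Huge: 0.25·28 + 0.75·17 = 19.75
Max: 0.25·29 + 0.75·(-1) = 6.5
Highest Hurwicz score = 19.75 → Huge.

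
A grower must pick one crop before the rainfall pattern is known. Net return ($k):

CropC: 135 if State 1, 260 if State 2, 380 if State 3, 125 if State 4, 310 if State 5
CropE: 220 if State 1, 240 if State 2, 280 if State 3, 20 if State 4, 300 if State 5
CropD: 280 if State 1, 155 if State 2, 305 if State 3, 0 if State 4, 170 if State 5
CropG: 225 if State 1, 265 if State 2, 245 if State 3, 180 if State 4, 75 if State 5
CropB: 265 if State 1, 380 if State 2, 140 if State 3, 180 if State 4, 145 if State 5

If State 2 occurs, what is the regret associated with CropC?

120

Best payoff under State 2 is 380.
Regret = 380 − 260 = 120.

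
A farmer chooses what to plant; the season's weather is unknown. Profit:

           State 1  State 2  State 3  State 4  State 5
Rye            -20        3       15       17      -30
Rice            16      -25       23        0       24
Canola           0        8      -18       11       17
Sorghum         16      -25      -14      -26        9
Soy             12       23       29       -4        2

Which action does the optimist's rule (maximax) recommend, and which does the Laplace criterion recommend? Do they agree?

maximax → Soy; laplace → Soy (agree)

Row maxima: Rye=17, Rice=24, Canola=17, Sorghum=16, Soy=29
Best best-case = 29 → Soy.
Row averages: Rye=-3, Rice=7.6, Canola=3.6, Sorghum=-8, Soy=12.4
Highest average = 12.4 → Soy.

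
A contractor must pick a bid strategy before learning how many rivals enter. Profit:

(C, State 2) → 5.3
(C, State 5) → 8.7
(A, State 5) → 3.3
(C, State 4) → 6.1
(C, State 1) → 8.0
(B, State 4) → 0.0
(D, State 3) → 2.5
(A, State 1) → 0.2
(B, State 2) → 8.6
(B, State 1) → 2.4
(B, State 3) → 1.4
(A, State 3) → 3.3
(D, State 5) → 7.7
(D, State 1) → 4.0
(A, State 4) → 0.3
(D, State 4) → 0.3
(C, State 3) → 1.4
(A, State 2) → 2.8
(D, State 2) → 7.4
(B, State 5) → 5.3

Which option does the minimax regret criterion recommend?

C

Column bests: State 1=8.0, State 2=8.6, State 3=3.3, State 4=6.1, State 5=8.7.
A regrets: 7.8, 5.8, 0.0, 5.8, 5.4 → max 7.8
B regrets: 5.6, 0.0, 1.9, 6.1, 3.4 → max 6.1
C regrets: 0.0, 3.3, 1.9, 0.0, 0.0 → max 3.3
D regrets: 4.0, 1.2, 0.8, 5.8, 1.0 → max 5.8
Smallest max regret = 3.3 → C.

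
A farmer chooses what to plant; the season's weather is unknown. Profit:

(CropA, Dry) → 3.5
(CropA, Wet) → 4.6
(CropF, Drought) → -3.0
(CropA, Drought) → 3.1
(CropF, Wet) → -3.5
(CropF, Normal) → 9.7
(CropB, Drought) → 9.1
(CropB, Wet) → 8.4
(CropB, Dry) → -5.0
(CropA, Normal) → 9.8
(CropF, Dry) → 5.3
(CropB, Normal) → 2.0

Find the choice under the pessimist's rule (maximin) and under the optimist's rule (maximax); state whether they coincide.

Row minima: CropF=-3.5, CropB=-5.0, CropA=3.1
Best worst-case = 3.1 → CropA.
Row maxima: CropF=9.7, CropB=9.1, CropA=9.8
Best best-case = 9.8 → CropA.

maximin → CropA; maximax → CropA (agree)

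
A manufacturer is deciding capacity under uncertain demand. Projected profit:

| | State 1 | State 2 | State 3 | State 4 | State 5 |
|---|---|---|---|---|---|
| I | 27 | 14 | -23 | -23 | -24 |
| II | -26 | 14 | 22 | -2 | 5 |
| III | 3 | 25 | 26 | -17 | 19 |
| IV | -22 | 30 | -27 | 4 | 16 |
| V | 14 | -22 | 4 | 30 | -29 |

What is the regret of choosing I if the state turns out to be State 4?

53

Best payoff under State 4 is 30.
Regret = 30 − (-23) = 53.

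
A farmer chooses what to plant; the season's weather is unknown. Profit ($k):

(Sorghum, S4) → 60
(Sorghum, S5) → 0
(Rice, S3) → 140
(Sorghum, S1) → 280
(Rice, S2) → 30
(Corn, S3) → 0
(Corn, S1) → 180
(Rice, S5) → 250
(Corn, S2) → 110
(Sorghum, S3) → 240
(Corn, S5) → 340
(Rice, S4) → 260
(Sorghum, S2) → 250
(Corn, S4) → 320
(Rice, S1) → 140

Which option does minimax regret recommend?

Rice

Column bests: S1=280, S2=250, S3=240, S4=320, S5=340.
Rice regrets: 140, 220, 100, 60, 90 → max 220
Sorghum regrets: 0, 0, 0, 260, 340 → max 340
Corn regrets: 100, 140, 240, 0, 0 → max 240
Smallest max regret = 220 → Rice.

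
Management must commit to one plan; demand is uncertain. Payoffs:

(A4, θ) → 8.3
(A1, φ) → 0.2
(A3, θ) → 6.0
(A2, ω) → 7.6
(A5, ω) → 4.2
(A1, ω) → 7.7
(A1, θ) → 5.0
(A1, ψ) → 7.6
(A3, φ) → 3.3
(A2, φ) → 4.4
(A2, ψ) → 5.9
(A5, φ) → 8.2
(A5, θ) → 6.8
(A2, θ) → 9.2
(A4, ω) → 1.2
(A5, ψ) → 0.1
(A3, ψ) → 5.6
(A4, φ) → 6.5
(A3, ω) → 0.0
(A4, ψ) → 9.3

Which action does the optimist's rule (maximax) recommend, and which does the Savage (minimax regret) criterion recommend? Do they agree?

Row maxima: A1=7.7, A2=9.2, A3=6.0, A4=9.3, A5=8.2
Best best-case = 9.3 → A4.
Column bests: θ=9.2, φ=8.2, ψ=9.3, ω=7.7.
A1 regrets: 4.2, 8.0, 1.7, 0.0 → max 8.0
A2 regrets: 0.0, 3.8, 3.4, 0.1 → max 3.8
A3 regrets: 3.2, 4.9, 3.7, 7.7 → max 7.7
A4 regrets: 0.9, 1.7, 0.0, 6.5 → max 6.5
A5 regrets: 2.4, 0.0, 9.2, 3.5 → max 9.2
Smallest max regret = 3.8 → A2.

maximax → A4; minimax regret → A2 (disagree)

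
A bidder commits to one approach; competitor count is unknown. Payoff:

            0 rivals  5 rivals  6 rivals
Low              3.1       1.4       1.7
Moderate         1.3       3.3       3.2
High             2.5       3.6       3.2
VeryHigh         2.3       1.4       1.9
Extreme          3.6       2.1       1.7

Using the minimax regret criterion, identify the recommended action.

High

Column bests: 0 rivals=3.6, 5 rivals=3.6, 6 rivals=3.2.
Low regrets: 0.5, 2.2, 1.5 → max 2.2
Moderate regrets: 2.3, 0.3, 0.0 → max 2.3
High regrets: 1.1, 0.0, 0.0 → max 1.1
VeryHigh regrets: 1.3, 2.2, 1.3 → max 2.2
Extreme regrets: 0.0, 1.5, 1.5 → max 1.5
Smallest max regret = 1.1 → High.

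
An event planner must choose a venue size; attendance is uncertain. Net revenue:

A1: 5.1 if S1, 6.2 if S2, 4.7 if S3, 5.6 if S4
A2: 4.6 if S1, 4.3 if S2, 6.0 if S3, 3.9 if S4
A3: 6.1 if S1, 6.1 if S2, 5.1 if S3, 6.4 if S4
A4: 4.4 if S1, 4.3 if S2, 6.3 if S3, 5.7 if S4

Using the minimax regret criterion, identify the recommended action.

A3

Column bests: S1=6.1, S2=6.2, S3=6.3, S4=6.4.
A1 regrets: 1.0, 0.0, 1.6, 0.8 → max 1.6
A2 regrets: 1.5, 1.9, 0.3, 2.5 → max 2.5
A3 regrets: 0.0, 0.1, 1.2, 0.0 → max 1.2
A4 regrets: 1.7, 1.9, 0.0, 0.7 → max 1.9
Smallest max regret = 1.2 → A3.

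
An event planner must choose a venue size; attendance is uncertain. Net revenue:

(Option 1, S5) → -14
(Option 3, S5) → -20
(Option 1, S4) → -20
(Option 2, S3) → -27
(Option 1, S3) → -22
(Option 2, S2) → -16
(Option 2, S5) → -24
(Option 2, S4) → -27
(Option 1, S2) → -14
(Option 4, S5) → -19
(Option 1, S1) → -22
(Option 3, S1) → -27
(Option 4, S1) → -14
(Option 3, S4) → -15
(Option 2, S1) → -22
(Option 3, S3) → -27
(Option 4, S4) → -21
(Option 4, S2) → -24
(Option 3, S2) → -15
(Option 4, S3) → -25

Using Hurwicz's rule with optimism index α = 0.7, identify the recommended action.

Option 1: 0.7·(-14) + 0.3·(-22) = -16.4
Option 2: 0.7·(-16) + 0.3·(-27) = -19.3
Option 3: 0.7·(-15) + 0.3·(-27) = -18.6
Option 4: 0.7·(-14) + 0.3·(-25) = -17.3
Highest Hurwicz score = -16.4 → Option 1.

Option 1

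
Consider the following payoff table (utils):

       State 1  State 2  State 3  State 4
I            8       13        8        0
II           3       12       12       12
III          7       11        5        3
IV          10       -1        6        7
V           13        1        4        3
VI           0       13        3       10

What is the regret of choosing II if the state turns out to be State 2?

Best payoff under State 2 is 13.
Regret = 13 − 12 = 1.

1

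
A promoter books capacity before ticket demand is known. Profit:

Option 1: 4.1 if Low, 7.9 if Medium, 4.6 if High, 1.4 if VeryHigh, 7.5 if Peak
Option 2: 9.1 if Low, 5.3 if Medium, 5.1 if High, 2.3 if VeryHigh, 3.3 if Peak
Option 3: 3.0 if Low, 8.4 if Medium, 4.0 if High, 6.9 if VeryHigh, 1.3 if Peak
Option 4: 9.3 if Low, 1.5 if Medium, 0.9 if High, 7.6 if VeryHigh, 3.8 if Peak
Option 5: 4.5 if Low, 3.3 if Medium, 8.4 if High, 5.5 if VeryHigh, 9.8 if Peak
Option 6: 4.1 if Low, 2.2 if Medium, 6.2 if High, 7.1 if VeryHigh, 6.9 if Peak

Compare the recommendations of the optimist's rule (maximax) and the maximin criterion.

maximax → Option 5; maximin → Option 5 (agree)

Row maxima: Option 1=7.9, Option 2=9.1, Option 3=8.4, Option 4=9.3, Option 5=9.8, Option 6=7.1
Best best-case = 9.8 → Option 5.
Row minima: Option 1=1.4, Option 2=2.3, Option 3=1.3, Option 4=0.9, Option 5=3.3, Option 6=2.2
Best worst-case = 3.3 → Option 5.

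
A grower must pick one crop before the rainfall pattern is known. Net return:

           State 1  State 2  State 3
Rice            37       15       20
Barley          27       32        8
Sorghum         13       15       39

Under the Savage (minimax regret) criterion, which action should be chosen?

Column bests: State 1=37, State 2=32, State 3=39.
Rice regrets: 0, 17, 19 → max 19
Barley regrets: 10, 0, 31 → max 31
Sorghum regrets: 24, 17, 0 → max 24
Smallest max regret = 19 → Rice.

Rice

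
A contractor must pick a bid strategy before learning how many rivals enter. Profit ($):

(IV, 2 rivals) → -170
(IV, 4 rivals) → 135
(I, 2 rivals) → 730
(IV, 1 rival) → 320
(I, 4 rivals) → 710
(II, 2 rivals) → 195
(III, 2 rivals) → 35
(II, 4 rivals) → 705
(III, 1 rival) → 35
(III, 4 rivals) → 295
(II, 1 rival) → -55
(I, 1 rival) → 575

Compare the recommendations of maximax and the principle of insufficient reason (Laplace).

maximax → I; laplace → I (agree)

Row maxima: I=730, II=705, III=295, IV=320
Best best-case = 730 → I.
Row averages: I=2015/3, II=845/3, III=365/3, IV=95
Highest average = 2015/3 → I.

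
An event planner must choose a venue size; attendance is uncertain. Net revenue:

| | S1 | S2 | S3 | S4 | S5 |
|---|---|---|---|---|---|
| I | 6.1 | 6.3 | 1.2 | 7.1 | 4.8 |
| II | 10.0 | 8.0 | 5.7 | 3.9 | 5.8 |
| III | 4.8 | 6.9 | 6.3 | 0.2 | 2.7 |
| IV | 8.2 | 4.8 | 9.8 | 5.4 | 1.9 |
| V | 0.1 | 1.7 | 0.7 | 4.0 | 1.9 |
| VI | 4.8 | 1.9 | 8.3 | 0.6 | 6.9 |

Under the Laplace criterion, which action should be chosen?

II

Row averages: I=5.1, II=6.68, III=4.18, IV=6.02, V=1.68, VI=4.5
Highest average = 6.68 → II.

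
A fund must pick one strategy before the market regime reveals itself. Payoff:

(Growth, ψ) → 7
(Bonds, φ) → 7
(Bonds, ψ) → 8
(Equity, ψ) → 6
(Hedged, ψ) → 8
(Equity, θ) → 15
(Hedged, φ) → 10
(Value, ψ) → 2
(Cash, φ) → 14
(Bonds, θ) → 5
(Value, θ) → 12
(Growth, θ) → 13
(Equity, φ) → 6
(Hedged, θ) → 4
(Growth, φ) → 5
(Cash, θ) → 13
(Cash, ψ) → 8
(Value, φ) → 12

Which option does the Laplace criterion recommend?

Cash

Row averages: Bonds=20/3, Growth=25/3, Cash=35/3, Hedged=22/3, Equity=9, Value=26/3
Highest average = 35/3 → Cash.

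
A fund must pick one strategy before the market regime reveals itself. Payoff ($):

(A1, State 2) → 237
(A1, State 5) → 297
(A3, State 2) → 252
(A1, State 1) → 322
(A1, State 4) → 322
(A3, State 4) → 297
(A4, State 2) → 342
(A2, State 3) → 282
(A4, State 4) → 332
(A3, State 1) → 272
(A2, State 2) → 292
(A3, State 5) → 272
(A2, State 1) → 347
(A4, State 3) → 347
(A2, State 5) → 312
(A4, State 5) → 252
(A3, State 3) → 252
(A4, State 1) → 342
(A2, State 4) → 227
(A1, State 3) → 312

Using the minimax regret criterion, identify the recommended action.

A4

Column bests: State 1=347, State 2=342, State 3=347, State 4=332, State 5=312.
A1 regrets: 25, 105, 35, 10, 15 → max 105
A2 regrets: 0, 50, 65, 105, 0 → max 105
A3 regrets: 75, 90, 95, 35, 40 → max 95
A4 regrets: 5, 0, 0, 0, 60 → max 60
Smallest max regret = 60 → A4.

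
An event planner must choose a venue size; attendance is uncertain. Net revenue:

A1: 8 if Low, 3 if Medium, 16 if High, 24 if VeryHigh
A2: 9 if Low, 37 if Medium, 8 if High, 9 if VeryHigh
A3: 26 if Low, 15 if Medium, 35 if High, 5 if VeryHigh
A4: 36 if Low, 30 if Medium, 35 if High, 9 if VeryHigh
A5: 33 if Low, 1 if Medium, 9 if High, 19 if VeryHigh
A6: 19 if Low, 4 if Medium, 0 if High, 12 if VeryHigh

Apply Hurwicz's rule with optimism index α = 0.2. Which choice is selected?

A1: 0.2·24 + 0.8·3 = 7.2
A2: 0.2·37 + 0.8·8 = 13.8
A3: 0.2·35 + 0.8·5 = 11
A4: 0.2·36 + 0.8·9 = 14.4
A5: 0.2·33 + 0.8·1 = 7.4
A6: 0.2·19 + 0.8·0 = 3.8
Highest Hurwicz score = 14.4 → A4.

A4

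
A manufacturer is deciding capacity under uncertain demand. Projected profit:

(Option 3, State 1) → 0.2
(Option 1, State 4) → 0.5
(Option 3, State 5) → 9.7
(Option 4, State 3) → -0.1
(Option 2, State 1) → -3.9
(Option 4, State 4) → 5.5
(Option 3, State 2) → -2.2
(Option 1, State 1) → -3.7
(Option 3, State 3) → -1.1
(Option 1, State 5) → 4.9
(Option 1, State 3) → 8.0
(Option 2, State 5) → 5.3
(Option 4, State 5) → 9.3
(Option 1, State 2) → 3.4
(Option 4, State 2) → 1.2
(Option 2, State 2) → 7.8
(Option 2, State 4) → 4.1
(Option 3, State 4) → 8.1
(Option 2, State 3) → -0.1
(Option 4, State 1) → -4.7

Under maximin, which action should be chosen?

Option 3

Row minima: Option 1=-3.7, Option 2=-3.9, Option 3=-2.2, Option 4=-4.7
Best worst-case = -2.2 → Option 3.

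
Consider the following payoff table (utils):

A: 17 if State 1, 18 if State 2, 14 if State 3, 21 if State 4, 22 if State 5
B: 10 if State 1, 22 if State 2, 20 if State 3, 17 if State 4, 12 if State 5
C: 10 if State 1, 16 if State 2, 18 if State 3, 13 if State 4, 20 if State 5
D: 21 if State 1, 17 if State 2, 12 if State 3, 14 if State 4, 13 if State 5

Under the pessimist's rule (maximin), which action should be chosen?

A

Row minima: A=14, B=10, C=10, D=12
Best worst-case = 14 → A.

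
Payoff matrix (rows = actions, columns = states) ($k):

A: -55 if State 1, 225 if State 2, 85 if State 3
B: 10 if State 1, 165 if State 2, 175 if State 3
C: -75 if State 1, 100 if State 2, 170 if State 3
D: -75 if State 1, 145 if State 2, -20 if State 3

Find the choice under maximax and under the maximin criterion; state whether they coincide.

Row maxima: A=225, B=175, C=170, D=145
Best best-case = 225 → A.
Row minima: A=-55, B=10, C=-75, D=-75
Best worst-case = 10 → B.

maximax → A; maximin → B (disagree)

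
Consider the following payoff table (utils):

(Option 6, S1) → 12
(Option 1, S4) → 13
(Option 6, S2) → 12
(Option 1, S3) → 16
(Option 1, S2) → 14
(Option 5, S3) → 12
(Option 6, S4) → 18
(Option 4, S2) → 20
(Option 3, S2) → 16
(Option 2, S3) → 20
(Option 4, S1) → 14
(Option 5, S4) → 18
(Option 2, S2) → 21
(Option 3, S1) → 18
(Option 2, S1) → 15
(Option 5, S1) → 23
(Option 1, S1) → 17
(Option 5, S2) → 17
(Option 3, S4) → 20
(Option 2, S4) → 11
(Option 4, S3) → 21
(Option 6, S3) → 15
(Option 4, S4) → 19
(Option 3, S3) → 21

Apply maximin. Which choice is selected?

Option 3

Row minima: Option 1=13, Option 2=11, Option 3=16, Option 4=14, Option 5=12, Option 6=12
Best worst-case = 16 → Option 3.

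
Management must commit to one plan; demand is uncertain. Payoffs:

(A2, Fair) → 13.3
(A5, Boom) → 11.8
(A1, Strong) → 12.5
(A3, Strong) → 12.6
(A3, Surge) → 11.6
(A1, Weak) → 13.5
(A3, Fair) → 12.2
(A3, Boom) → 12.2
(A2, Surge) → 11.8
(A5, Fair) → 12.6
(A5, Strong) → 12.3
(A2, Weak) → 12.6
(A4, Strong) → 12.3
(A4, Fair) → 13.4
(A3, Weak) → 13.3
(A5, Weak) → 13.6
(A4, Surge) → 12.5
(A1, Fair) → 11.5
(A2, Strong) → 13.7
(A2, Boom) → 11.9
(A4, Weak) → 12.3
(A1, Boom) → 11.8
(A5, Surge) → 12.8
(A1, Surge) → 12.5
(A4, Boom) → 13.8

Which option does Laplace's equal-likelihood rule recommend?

A4

Row averages: A1=12.36, A2=12.66, A3=12.38, A4=12.86, A5=12.62
Highest average = 12.86 → A4.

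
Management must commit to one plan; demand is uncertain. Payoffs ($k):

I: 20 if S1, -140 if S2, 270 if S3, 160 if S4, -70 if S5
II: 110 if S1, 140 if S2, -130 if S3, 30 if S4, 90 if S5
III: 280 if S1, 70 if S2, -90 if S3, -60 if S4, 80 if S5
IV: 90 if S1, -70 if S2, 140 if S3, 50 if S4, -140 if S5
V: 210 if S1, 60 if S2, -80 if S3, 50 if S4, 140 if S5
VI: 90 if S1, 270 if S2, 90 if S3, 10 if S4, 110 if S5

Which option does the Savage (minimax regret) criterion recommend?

VI

Column bests: S1=280, S2=270, S3=270, S4=160, S5=140.
I regrets: 260, 410, 0, 0, 210 → max 410
II regrets: 170, 130, 400, 130, 50 → max 400
III regrets: 0, 200, 360, 220, 60 → max 360
IV regrets: 190, 340, 130, 110, 280 → max 340
V regrets: 70, 210, 350, 110, 0 → max 350
VI regrets: 190, 0, 180, 150, 30 → max 190
Smallest max regret = 190 → VI.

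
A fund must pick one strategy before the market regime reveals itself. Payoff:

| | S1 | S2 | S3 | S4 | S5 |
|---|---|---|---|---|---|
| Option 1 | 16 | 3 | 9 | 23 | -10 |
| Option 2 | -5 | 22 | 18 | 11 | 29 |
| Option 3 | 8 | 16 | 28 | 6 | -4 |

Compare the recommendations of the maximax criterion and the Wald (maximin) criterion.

maximax → Option 2; maximin → Option 3 (disagree)

Row maxima: Option 1=23, Option 2=29, Option 3=28
Best best-case = 29 → Option 2.
Row minima: Option 1=-10, Option 2=-5, Option 3=-4
Best worst-case = -4 → Option 3.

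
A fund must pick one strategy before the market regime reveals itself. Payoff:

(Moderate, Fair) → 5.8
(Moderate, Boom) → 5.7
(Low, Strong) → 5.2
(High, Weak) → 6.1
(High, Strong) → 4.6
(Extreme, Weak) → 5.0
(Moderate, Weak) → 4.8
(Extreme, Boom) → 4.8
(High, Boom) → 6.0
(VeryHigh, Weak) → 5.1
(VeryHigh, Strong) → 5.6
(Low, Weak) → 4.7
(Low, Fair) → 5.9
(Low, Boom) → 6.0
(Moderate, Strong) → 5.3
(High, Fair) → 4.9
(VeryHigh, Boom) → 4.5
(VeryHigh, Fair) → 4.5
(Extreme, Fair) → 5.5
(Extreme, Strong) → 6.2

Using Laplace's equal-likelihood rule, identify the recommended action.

Low

Row averages: Low=5.45, Moderate=5.4, High=5.4, VeryHigh=4.925, Extreme=5.375
Highest average = 5.45 → Low.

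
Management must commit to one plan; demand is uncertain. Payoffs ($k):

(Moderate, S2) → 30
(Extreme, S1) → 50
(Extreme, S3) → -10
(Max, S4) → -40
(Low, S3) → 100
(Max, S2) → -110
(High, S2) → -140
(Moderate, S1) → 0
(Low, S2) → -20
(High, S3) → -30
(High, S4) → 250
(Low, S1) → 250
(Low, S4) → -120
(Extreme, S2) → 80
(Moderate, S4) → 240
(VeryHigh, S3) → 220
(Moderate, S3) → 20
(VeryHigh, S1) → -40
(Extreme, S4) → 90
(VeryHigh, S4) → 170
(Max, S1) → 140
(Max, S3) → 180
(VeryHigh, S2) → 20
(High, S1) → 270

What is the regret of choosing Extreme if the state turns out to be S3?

Best payoff under S3 is 220.
Regret = 220 − (-10) = 230.

230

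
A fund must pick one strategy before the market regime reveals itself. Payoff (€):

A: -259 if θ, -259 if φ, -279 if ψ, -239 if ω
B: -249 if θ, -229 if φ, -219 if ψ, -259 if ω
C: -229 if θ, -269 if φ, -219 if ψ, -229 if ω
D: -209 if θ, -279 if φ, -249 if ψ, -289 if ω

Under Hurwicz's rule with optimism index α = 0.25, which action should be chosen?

B

A: 0.25·(-239) + 0.75·(-279) = -269
B: 0.25·(-219) + 0.75·(-259) = -249
C: 0.25·(-219) + 0.75·(-269) = -256.5
D: 0.25·(-209) + 0.75·(-289) = -269
Highest Hurwicz score = -249 → B.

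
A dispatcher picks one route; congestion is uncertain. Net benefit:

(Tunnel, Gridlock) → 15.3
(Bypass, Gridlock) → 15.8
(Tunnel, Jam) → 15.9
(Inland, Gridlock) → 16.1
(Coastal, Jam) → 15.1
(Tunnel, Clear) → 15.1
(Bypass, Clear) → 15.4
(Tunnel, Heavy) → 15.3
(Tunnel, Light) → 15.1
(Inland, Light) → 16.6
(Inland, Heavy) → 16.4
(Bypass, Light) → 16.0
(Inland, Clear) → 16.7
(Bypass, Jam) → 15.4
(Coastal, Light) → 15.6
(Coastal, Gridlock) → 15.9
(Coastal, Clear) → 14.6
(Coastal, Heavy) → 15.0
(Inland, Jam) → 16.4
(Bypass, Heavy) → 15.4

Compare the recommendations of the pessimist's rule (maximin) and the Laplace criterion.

Row minima: Coastal=14.6, Bypass=15.4, Tunnel=15.1, Inland=16.1
Best worst-case = 16.1 → Inland.
Row averages: Coastal=15.24, Bypass=15.6, Tunnel=15.34, Inland=16.44
Highest average = 16.44 → Inland.

maximin → Inland; laplace → Inland (agree)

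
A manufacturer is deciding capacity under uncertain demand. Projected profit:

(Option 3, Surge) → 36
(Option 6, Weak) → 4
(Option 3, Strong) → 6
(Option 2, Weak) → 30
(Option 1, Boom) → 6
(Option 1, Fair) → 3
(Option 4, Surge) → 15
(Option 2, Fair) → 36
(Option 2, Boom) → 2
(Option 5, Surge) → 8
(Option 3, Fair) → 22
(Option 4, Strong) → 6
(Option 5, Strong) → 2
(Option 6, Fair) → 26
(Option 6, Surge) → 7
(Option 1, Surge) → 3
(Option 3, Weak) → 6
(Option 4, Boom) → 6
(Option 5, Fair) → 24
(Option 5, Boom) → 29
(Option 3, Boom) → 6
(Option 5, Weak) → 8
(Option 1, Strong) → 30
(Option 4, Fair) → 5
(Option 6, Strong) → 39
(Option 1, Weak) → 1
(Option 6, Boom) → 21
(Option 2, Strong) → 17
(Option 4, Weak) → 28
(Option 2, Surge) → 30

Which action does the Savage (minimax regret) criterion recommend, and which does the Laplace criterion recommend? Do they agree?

Column bests: Weak=30, Fair=36, Strong=39, Boom=29, Surge=36.
Option 1 regrets: 29, 33, 9, 23, 33 → max 33
Option 2 regrets: 0, 0, 22, 27, 6 → max 27
Option 3 regrets: 24, 14, 33, 23, 0 → max 33
Option 4 regrets: 2, 31, 33, 23, 21 → max 33
Option 5 regrets: 22, 12, 37, 0, 28 → max 37
Option 6 regrets: 26, 10, 0, 8, 29 → max 29
Smallest max regret = 27 → Option 2.
Row averages: Option 1=8.6, Option 2=23, Option 3=15.2, Option 4=12, Option 5=14.2, Option 6=19.4
Highest average = 23 → Option 2.

minimax regret → Option 2; laplace → Option 2 (agree)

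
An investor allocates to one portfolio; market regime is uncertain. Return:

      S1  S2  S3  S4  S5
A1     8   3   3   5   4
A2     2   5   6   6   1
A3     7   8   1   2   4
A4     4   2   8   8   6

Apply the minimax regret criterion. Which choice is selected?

Column bests: S1=8, S2=8, S3=8, S4=8, S5=6.
A1 regrets: 0, 5, 5, 3, 2 → max 5
A2 regrets: 6, 3, 2, 2, 5 → max 6
A3 regrets: 1, 0, 7, 6, 2 → max 7
A4 regrets: 4, 6, 0, 0, 0 → max 6
Smallest max regret = 5 → A1.

A1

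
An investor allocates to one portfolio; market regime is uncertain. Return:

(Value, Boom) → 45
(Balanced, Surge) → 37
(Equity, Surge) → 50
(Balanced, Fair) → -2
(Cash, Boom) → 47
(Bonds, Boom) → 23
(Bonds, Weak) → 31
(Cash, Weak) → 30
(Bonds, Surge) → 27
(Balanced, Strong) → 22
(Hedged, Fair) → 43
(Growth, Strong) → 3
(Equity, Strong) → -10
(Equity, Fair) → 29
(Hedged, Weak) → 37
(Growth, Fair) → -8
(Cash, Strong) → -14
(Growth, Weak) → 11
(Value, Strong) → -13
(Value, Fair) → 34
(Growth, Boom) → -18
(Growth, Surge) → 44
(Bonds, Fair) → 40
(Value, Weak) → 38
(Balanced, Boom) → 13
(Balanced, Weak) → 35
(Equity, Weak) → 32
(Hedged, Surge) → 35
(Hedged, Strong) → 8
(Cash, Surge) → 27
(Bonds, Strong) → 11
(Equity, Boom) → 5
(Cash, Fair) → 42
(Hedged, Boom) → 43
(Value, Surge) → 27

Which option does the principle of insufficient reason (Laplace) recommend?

Hedged

Row averages: Equity=21.2, Value=26.2, Growth=6.4, Cash=26.4, Balanced=21, Bonds=26.4, Hedged=33.2
Highest average = 33.2 → Hedged.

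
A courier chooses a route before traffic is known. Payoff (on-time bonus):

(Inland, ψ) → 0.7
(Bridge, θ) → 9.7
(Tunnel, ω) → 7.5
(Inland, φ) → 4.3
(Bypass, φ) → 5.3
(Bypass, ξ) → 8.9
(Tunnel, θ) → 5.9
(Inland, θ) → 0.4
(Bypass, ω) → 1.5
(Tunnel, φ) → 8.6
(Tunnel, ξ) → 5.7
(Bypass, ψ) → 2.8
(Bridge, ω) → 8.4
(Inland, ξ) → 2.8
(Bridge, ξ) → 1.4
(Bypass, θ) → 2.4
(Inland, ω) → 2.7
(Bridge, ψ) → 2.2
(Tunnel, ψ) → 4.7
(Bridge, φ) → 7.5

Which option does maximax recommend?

Bridge

Row maxima: Inland=4.3, Tunnel=8.6, Bridge=9.7, Bypass=8.9
Best best-case = 9.7 → Bridge.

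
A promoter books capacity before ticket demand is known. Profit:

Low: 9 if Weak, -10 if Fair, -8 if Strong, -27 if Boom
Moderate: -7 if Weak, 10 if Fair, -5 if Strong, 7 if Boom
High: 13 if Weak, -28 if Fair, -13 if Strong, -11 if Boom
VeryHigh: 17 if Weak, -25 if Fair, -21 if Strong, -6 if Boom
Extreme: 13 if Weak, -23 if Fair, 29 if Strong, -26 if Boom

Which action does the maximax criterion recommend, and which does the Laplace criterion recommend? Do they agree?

maximax → Extreme; laplace → Moderate (disagree)

Row maxima: Low=9, Moderate=10, High=13, VeryHigh=17, Extreme=29
Best best-case = 29 → Extreme.
Row averages: Low=-9, Moderate=1.25, High=-9.75, VeryHigh=-8.75, Extreme=-1.75
Highest average = 1.25 → Moderate.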